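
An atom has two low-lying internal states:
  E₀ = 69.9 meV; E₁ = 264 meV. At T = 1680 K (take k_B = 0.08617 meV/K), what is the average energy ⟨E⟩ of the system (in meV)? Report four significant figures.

110.2 meV

k_BT = 0.08617 × 1680 K = 144.766 meV.
Eᵢ/kT = 0.482848, 1.82363.
Z = Σ e^(−Eᵢ/kT) = e^(−0.482848) + e^(−1.82363) = 0.617024 + 0.161439 = 0.778463.
⟨E⟩ = Σ Eᵢ e^(−Eᵢ/kT) / Z = (69.9·0.617024 + 264·0.161439) / 0.778463 = 110.2 meV.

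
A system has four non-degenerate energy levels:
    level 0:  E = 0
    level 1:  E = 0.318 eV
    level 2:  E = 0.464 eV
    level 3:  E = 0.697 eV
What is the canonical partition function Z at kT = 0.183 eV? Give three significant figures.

Eᵢ/kT = 0, 1.7377, 2.5355, 3.8087.
Z = Σ e^(−Eᵢ/kT) = e^(−0) + e^(−1.7377) + e^(−2.5355) + e^(−3.8087) = 1.0000 + 0.17592 + 0.079222 + 0.022177 = 1.2773.

Z = 1.28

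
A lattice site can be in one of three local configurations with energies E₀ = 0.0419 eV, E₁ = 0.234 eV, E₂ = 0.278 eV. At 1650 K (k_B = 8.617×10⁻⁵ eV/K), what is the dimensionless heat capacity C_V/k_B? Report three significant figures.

0.477

k_BT = 8.617×10⁻⁵ × 1650 K = 0.14218 eV.
Eᵢ/kT = 0.29470, 1.6458, 1.9553.
Z = Σ e^(−Eᵢ/kT) = e^(−0.29470) + e^(−1.6458) + e^(−1.9553) = 0.74475 + 0.19286 + 0.14152 = 1.0791.
⟨E⟩ = 0.10720 eV, ⟨E²⟩ = 0.021133 eV².
C_V/k_B = (⟨E²⟩ − ⟨E⟩²)/(kT)² = (0.021133 − 0.011492)/0.020215 = 0.477.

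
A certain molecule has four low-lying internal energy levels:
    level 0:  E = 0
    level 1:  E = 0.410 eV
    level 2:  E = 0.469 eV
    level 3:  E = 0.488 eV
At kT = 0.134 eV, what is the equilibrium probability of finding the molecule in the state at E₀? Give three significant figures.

Eᵢ/kT = 0, 3.0597, 3.5000, 3.6418.
Z = Σ e^(−Eᵢ/kT) = e^(−0) + e^(−3.0597) + e^(−3.5000) + e^(−3.6418) = 1.0000 + 0.046902 + 0.030197 + 0.026205 = 1.1033.
P₀ = e^(−E₀/kT) / Z = 1.0000/1.1033 = 0.906.

0.906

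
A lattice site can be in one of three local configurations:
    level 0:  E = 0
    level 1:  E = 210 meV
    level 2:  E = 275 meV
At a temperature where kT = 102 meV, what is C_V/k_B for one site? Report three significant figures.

Eᵢ/kT = 0, 2.0588, 2.6961.
Z = Σ e^(−Eᵢ/kT) = e^(−0) + e^(−2.0588) + e^(−2.6961) = 1.0000 + 0.12761 + 0.067468 = 1.1951.
⟨E⟩ = 37.948 meV, ⟨E²⟩ = 8978.2 meV².
C_V/k_B = (⟨E²⟩ − ⟨E⟩²)/(kT)² = (8978.2 − 1440.1)/10404 = 0.725.

0.725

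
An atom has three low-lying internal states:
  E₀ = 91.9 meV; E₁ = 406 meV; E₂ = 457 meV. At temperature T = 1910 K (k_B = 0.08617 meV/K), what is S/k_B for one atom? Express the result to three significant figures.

k_BT = 0.08617 × 1910 K = 164.58 meV.
Eᵢ/kT = 0.55839, 2.4669, 2.7768.
Z = Σ e^(−Eᵢ/kT) = e^(−0.55839) + e^(−2.4669) + e^(−2.7768) = 0.57213 + 0.084847 + 0.062237 = 0.71921.
⟨E⟩ = Σ EᵢPᵢ = 160.55 meV.
S/k_B = ln Z + ⟨E⟩/kT = ln(0.71921) + 160.55/164.58 = -0.32960 + 0.97551 = 0.646.

0.646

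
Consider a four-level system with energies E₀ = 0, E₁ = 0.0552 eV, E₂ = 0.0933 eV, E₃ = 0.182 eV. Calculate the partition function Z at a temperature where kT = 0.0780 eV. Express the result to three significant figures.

Z = 1.89

Eᵢ/kT = 0, 0.70769, 1.1962, 2.3333.
Z = Σ e^(−Eᵢ/kT) = e^(−0) + e^(−0.70769) + e^(−1.1962) + e^(−2.3333) = 1.0000 + 0.49278 + 0.30234 + 0.096975 = 1.8921.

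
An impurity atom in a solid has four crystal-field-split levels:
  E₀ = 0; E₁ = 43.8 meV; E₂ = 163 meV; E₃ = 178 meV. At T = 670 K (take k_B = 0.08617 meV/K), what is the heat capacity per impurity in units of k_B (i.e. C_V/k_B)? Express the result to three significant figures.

0.571

k_BT = 0.08617 × 670 K = 57.734 meV.
Eᵢ/kT = 0, 0.75865, 2.8233, 3.0831.
Z = Σ e^(−Eᵢ/kT) = e^(−0) + e^(−0.75865) + e^(−2.8233) + e^(−3.0831) = 1.0000 + 0.46830 + 0.059410 + 0.045817 = 1.5735.
⟨E⟩ = 24.373 meV, ⟨E²⟩ = 2496.7 meV².
C_V/k_B = (⟨E²⟩ − ⟨E⟩²)/(kT)² = (2496.7 − 594.04)/3333.2 = 0.571.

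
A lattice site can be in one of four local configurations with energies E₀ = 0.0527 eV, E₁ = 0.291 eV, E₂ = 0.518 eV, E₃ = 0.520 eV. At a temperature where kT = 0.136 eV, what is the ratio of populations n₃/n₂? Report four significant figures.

n₃/n₂ = exp[−(E₃−E₂)/kT] = exp(−(0.002 eV)/(0.136 eV)) = exp(-0.0147059) = 0.9854.

0.9854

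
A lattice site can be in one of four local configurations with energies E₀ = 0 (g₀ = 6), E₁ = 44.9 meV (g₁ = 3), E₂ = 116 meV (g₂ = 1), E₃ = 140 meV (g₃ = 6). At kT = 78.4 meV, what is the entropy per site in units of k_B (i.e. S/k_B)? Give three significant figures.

2.54

Eᵢ/kT = 0, 0.57270, 1.4796, 1.7857.
Z = Σ gᵢe^(−Eᵢ/kT) = 6·e^(−0) + 3·e^(−0.57270) + 1·e^(−1.4796) + 6·e^(−1.7857) = 6.0000 + 1.6920 + 0.22773 + 1.0061 = 8.9258.
⟨E⟩ = Σ EᵢPᵢ = 27.252 meV.
S/k_B = ln Z + ⟨E⟩/kT = ln(8.9258) + 27.252/78.4 = 2.1889 + 0.34760 = 2.54.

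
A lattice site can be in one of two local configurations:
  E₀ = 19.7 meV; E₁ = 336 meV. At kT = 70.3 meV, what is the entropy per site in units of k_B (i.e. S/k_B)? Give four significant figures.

0.06052

Eᵢ/kT = 0.280228, 4.77952.
Z = Σ e^(−Eᵢ/kT) = e^(−0.280228) + e^(−4.77952) = 0.755611 + 0.00840003 = 0.764011.
⟨E⟩ = Σ EᵢPᵢ = 23.1776 meV.
S/k_B = ln Z + ⟨E⟩/kT = ln(0.764011) + 23.1776/70.3 = -0.269173 + 0.329696 = 0.06052.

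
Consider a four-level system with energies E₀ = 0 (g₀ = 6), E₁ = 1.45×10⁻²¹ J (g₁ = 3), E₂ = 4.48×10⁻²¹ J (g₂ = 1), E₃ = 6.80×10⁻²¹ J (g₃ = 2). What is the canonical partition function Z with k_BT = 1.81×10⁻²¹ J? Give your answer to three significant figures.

Z = 7.48

Eᵢ/kT = 0, 0.80110, 2.4751, 3.7569.
Z = Σ gᵢe^(−Eᵢ/kT) = 6·e^(−0) + 3·e^(−0.80110) + 1·e^(−2.4751) + 2·e^(−3.7569) = 6.0000 + 1.3465 + 0.084155 + 0.046712 = 7.4774.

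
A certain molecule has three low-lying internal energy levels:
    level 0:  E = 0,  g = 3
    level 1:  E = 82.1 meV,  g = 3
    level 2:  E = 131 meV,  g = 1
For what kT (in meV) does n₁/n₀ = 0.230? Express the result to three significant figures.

55.9 meV

n₁/n₀ = (g₁/g₀) exp[−(E₁−E₀)/kT] = 0.230.
⇒ (E₁−E₀)/kT = ln((3/3)/0.230) = ln(4.3478) = 1.4697.
kT = 82.1 meV / 1.4697 = 55.9 meV.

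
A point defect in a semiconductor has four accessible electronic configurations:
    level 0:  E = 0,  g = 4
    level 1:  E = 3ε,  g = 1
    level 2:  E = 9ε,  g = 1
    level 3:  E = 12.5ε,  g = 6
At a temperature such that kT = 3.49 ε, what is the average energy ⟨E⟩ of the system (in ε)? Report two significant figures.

Eᵢ/kT = 0, 0.8596, 2.579, 3.582.
Z = Σ gᵢe^(−Eᵢ/kT) = 4·e^(−0) + 1·e^(−0.8596) + 1·e^(−2.579) + 6·e^(−3.582) = 4.000 + 0.4233 + 0.07585 + 0.1669 = 4.666.
⟨E⟩ = Σ Eᵢ gᵢe^(−Eᵢ/kT) / Z = (0·4.000 + 3·0.4233 + 9·0.07585 + 12.5·0.1669) / 4.666 = 0.87 ε.

0.87 ε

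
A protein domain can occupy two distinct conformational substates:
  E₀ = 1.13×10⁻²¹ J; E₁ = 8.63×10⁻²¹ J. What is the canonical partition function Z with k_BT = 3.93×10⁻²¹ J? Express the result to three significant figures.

Eᵢ/kT = 0.28753, 2.1959.
Z = Σ e^(−Eᵢ/kT) = e^(−0.28753) + e^(−2.1959) = 0.75011 + 0.11126 = 0.86137.

Z = 0.861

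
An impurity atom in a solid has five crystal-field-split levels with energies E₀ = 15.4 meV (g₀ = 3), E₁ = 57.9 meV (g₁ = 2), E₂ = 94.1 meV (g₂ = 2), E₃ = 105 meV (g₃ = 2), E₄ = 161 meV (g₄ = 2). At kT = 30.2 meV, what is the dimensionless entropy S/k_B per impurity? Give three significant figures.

1.71

Eᵢ/kT = 0.50993, 1.9172, 3.1159, 3.4768, 5.3311.
Z = Σ gᵢe^(−Eᵢ/kT) = 3·e^(−0.50993) + 2·e^(−1.9172) + 2·e^(−3.1159) + 2·e^(−3.4768) + 2·e^(−5.3311) = 1.8016 + 0.29404 + 0.088677 + 0.061812 + 0.0096775 = 2.2558.
⟨E⟩ = Σ EᵢPᵢ = 27.113 meV.
S/k_B = ln Z + ⟨E⟩/kT = ln(2.2558) + 27.113/30.2 = 0.81350 + 0.89778 = 1.71.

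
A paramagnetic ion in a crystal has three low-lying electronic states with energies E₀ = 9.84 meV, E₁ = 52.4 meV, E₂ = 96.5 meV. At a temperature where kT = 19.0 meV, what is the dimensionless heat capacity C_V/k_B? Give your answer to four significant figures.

0.6073

Eᵢ/kT = 0.517895, 2.75789, 5.07895.
Z = Σ e^(−Eᵢ/kT) = e^(−0.517895) + e^(−2.75789) + e^(−5.07895) = 0.595773 + 0.0634255 + 0.00622644 = 0.665425.
⟨E⟩ = 14.7075 meV, ⟨E²⟩ = 435.540 meV².
C_V/k_B = (⟨E²⟩ − ⟨E⟩²)/(kT)² = (435.540 − 216.311)/361.000 = 0.6073.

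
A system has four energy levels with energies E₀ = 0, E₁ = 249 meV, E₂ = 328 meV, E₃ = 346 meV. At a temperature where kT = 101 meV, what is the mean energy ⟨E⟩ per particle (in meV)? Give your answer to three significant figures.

39.1 meV

Eᵢ/kT = 0, 2.4653, 3.2475, 3.4257.
Z = Σ e^(−Eᵢ/kT) = e^(−0) + e^(−2.4653) + e^(−3.2475) + e^(−3.4257) = 1.0000 + 0.084983 + 0.038871 + 0.032527 = 1.1564.
⟨E⟩ = Σ Eᵢ e^(−Eᵢ/kT) / Z = (0·1.0000 + 249·0.084983 + 328·0.038871 + 346·0.032527) / 1.1564 = 39.1 meV.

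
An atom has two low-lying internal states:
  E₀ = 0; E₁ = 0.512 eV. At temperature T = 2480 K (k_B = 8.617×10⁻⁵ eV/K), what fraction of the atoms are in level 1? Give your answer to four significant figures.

0.08349

k_BT = 8.617×10⁻⁵ × 2480 K = 0.213702 eV.
Eᵢ/kT = 0, 2.39586.
Z = Σ e^(−Eᵢ/kT) = e^(−0) + e^(−2.39586) = 1.00000 + 0.0910943 = 1.09109.
P₁ = e^(−E₁/kT) / Z = 0.0910943/1.09109 = 0.08349.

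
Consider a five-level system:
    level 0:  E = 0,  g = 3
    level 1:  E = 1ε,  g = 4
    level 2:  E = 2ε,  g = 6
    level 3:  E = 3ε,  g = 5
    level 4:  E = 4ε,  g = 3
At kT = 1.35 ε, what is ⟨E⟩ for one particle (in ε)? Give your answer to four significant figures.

0.9874 ε

Eᵢ/kT = 0, 0.740741, 1.48148, 2.22222, 2.96296.
Z = Σ gᵢe^(−Eᵢ/kT) = 3·e^(−0) + 4·e^(−0.740741) + 6·e^(−1.48148) + 5·e^(−2.22222) + 3·e^(−2.96296) = 3.00000 + 1.90704 + 1.36381 + 0.541841 + 0.154997 = 6.96769.
⟨E⟩ = Σ Eᵢ gᵢe^(−Eᵢ/kT) / Z = (0·3.00000 + 1·1.90704 + 2·1.36381 + 3·0.541841 + 4·0.154997) / 6.96769 = 0.9874 ε.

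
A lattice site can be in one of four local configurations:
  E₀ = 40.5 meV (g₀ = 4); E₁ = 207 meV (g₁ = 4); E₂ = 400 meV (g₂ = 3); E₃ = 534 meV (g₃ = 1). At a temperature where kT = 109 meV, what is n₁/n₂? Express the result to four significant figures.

7.833

n₁/n₂ = (g₁/g₂) exp[−(E₁−E₂)/kT] = (4/3) × exp(−(-193 meV)/(109 meV)) = (4/3) × exp(1.77064) = 7.833.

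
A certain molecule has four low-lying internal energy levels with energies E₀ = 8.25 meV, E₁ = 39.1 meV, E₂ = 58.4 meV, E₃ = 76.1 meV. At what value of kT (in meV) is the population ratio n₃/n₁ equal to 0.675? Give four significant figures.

94.14 meV

n₃/n₁ = exp[−(E₃−E₁)/kT] = 0.675.
⇒ (E₃−E₁)/kT = ln(1/0.675) = ln(1.48148) = 0.393042.
kT = 37.0 meV / 0.393042 = 94.14 meV.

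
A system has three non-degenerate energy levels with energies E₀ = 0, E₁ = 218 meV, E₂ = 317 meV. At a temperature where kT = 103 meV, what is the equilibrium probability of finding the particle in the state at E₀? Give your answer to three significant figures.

0.857

Eᵢ/kT = 0, 2.1165, 3.0777.
Z = Σ e^(−Eᵢ/kT) = e^(−0) + e^(−2.1165) + e^(−3.0777) = 1.0000 + 0.12045 + 0.046065 = 1.1665.
P₀ = e^(−E₀/kT) / Z = 1.0000/1.1665 = 0.857.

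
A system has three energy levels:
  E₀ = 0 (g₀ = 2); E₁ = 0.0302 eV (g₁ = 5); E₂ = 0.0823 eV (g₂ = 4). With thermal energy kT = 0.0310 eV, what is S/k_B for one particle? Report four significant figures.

Eᵢ/kT = 0, 0.974194, 2.65484.
Z = Σ gᵢe^(−Eᵢ/kT) = 2·e^(−0) + 5·e^(−0.974194) + 4·e^(−2.65484) = 2.00000 + 1.88748 + 0.281240 = 4.16872.
⟨E⟩ = Σ EᵢPᵢ = 0.0192260 eV.
S/k_B = ln Z + ⟨E⟩/kT = ln(4.16872) + 0.0192260/0.0310 = 1.42761 + 0.620194 = 2.048.

2.048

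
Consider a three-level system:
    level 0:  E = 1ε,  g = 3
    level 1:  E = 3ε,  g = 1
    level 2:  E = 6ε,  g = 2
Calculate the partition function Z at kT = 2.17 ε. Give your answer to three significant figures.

Z = 2.27

Eᵢ/kT = 0.46083, 1.3825, 2.7650.
Z = Σ gᵢe^(−Eᵢ/kT) = 3·e^(−0.46083) + 1·e^(−1.3825) + 2·e^(−2.7650) = 1.8923 + 0.25095 + 0.12595 = 2.2692.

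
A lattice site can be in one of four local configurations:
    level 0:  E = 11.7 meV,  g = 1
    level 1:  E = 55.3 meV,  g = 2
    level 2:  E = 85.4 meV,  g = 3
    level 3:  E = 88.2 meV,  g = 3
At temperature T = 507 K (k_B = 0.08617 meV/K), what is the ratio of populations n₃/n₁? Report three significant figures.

k_BT = 0.08617 × 507 K = 43.688 meV.
n₃/n₁ = (g₃/g₁) exp[−(E₃−E₁)/kT] = (3/2) × exp(−(32.9 meV)/(43.688 meV)) = (3/2) × exp(-0.75307) = 0.706.

0.706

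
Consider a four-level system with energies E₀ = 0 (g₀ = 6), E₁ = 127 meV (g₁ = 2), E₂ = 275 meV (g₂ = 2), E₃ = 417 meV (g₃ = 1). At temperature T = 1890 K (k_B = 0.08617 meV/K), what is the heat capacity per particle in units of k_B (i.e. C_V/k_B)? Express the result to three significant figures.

0.244

k_BT = 0.08617 × 1890 K = 162.86 meV.
Eᵢ/kT = 0, 0.77981, 1.6886, 2.5605.
Z = Σ gᵢe^(−Eᵢ/kT) = 6·e^(−0) + 2·e^(−0.77981) + 2·e^(−1.6886) + 1·e^(−2.5605) = 6.0000 + 0.91699 + 0.36956 + 0.077266 = 7.3638.
⟨E⟩ = 33.992 meV, ⟨E²⟩ = 7628.4 meV².
C_V/k_B = (⟨E²⟩ − ⟨E⟩²)/(kT)² = (7628.4 − 1155.5)/26523 = 0.244.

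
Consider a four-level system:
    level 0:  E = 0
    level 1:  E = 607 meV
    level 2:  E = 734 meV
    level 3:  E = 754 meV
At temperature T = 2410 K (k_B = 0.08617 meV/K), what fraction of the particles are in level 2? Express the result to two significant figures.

0.026

k_BT = 0.08617 × 2410 K = 207.7 meV.
Eᵢ/kT = 0, 2.922, 3.534, 3.630.
Z = Σ e^(−Eᵢ/kT) = e^(−0) + e^(−2.922) + e^(−3.534) + e^(−3.630) = 1.000 + 0.05383 + 0.02919 + 0.02652 = 1.110.
P₂ = e^(−E₂/kT) / Z = 0.02919/1.110 = 0.026.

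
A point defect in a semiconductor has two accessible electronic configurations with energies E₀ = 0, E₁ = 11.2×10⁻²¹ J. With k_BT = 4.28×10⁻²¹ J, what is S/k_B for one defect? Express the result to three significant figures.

0.249

Eᵢ/kT = 0, 2.6168.
Z = Σ e^(−Eᵢ/kT) = e^(−0) + e^(−2.6168) = 1.0000 + 0.073036 = 1.0730.
⟨E⟩ = Σ EᵢPᵢ = 0.76235 ×10⁻²¹ J.
S/k_B = ln Z + ⟨E⟩/kT = ln(1.0730) + 0.76235/4.28 = 0.070458 + 0.17812 = 0.249.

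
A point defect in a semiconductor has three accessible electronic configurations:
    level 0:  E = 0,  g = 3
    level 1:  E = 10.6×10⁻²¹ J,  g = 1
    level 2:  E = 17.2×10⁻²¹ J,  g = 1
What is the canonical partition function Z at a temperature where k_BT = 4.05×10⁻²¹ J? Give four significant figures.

Z = 3.087

Eᵢ/kT = 0, 2.61728, 4.24691.
Z = Σ gᵢe^(−Eᵢ/kT) = 3·e^(−0) + 1·e^(−2.61728) + 1·e^(−4.24691) = 3.00000 + 0.0730012 + 0.0143084 = 3.08731.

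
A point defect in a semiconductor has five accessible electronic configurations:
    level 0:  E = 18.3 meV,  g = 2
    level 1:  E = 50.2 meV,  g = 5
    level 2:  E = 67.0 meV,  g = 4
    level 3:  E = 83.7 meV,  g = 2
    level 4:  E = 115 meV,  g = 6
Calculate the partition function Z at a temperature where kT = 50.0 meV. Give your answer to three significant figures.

Eᵢ/kT = 0.36600, 1.0040, 1.3400, 1.6740, 2.3000.
Z = Σ gᵢe^(−Eᵢ/kT) = 2·e^(−0.36600) + 5·e^(−1.0040) + 4·e^(−1.3400) + 2·e^(−1.6740) + 6·e^(−2.3000) = 1.3870 + 1.8321 + 1.0474 + 0.37499 + 0.60155 = 5.2430.

Z = 5.24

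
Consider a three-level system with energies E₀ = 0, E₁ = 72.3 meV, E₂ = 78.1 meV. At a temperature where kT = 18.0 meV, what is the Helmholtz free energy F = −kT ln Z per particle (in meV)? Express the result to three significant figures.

-0.551 meV

Eᵢ/kT = 0, 4.0167, 4.3389.
Z = Σ e^(−Eᵢ/kT) = e^(−0) + e^(−4.0167) + e^(−4.3389) = 1.0000 + 0.018012 + 0.013051 = 1.0311.
F = −kT ln Z = −18.0 × ln(1.0311) = −18.0 × 0.030626 = -0.551 meV.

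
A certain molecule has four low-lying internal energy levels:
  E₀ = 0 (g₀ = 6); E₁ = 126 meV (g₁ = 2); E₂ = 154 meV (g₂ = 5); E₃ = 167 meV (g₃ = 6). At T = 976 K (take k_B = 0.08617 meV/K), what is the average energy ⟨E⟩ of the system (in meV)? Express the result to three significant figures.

39.3 meV

k_BT = 0.08617 × 976 K = 84.102 meV.
Eᵢ/kT = 0, 1.4982, 1.8311, 1.9857.
Z = Σ gᵢe^(−Eᵢ/kT) = 6·e^(−0) + 2·e^(−1.4982) + 5·e^(−1.8311) + 6·e^(−1.9857) = 6.0000 + 0.44706 + 0.80119 + 0.82371 = 8.0720.
⟨E⟩ = Σ Eᵢ gᵢe^(−Eᵢ/kT) / Z = (0·6.0000 + 126·0.44706 + 154·0.80119 + 167·0.82371) / 8.0720 = 39.3 meV.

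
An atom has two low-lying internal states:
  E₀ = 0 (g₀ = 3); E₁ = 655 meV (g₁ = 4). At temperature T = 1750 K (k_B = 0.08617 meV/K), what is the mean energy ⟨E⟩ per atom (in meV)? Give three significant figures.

11.2 meV

k_BT = 0.08617 × 1750 K = 150.80 meV.
Eᵢ/kT = 0, 4.3435.
Z = Σ gᵢe^(−Eᵢ/kT) = 3·e^(−0) + 4·e^(−4.3435) = 3.0000 + 0.051964 = 3.0520.
⟨E⟩ = Σ Eᵢ gᵢe^(−Eᵢ/kT) / Z = (0·3.0000 + 655·0.051964) / 3.0520 = 11.2 meV.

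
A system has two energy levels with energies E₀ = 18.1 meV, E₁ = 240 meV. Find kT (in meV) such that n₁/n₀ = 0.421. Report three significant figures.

n₁/n₀ = exp[−(E₁−E₀)/kT] = 0.421.
⇒ (E₁−E₀)/kT = ln(1/0.421) = ln(2.3753) = 0.86512.
kT = 221.9 meV / 0.86512 = 256 meV.

256 meV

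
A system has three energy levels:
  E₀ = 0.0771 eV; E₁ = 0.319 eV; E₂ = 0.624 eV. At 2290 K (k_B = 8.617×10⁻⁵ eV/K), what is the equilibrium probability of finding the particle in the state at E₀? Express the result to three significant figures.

0.737

k_BT = 8.617×10⁻⁵ × 2290 K = 0.19733 eV.
Eᵢ/kT = 0.39072, 1.6166, 3.1622.
Z = Σ e^(−Eᵢ/kT) = e^(−0.39072) + e^(−1.6166) + e^(−3.1622) = 0.67657 + 0.19857 + 0.042333 = 0.91747.
P₀ = e^(−E₀/kT) / Z = 0.67657/0.91747 = 0.737.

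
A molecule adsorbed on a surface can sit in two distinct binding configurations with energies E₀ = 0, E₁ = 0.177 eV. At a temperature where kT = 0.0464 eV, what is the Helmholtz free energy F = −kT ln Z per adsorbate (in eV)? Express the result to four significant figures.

-0.001012 eV

Eᵢ/kT = 0, 3.81466.
Z = Σ e^(−Eᵢ/kT) = e^(−0) + e^(−3.81466) = 1.00000 + 0.0220452 = 1.02205.
F = −kT ln Z = −0.0464 × ln(1.02205) = −0.0464 × 0.0218104 = -0.001012 eV.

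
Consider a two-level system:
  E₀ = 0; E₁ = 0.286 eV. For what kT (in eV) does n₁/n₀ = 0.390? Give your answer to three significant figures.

n₁/n₀ = exp[−(E₁−E₀)/kT] = 0.390.
⇒ (E₁−E₀)/kT = ln(1/0.390) = ln(2.5641) = 0.94161.
kT = 0.286 eV / 0.94161 = 0.304 eV.

0.304 eV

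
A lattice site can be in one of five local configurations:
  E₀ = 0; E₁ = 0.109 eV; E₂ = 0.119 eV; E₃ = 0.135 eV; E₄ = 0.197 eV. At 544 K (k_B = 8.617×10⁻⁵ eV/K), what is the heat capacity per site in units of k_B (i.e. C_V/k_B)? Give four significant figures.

1.143

k_BT = 8.617×10⁻⁵ × 544 K = 0.0468765 eV.
Eᵢ/kT = 0, 2.32526, 2.53859, 2.87991, 4.20253.
Z = Σ e^(−Eᵢ/kT) = e^(−0) + e^(−2.32526) + e^(−2.53859) + e^(−2.87991) + e^(−4.20253) = 1.00000 + 0.0977580 + 0.0789777 + 0.0561398 + 0.0149577 = 1.24783.
⟨E⟩ = 0.0245061 eV, ⟨E²⟩ = 0.00311221 eV².
C_V/k_B = (⟨E²⟩ − ⟨E⟩²)/(kT)² = (0.00311221 − 0.000600549)/0.00219741 = 1.143.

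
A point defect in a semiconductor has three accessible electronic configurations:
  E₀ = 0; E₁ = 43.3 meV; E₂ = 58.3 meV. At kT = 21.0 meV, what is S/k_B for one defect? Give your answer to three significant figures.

Eᵢ/kT = 0, 2.0619, 2.7762.
Z = Σ e^(−Eᵢ/kT) = e^(−0) + e^(−2.0619) + e^(−2.7762) = 1.0000 + 0.12721 + 0.062275 = 1.1895.
⟨E⟩ = Σ EᵢPᵢ = 7.6829 meV.
S/k_B = ln Z + ⟨E⟩/kT = ln(1.1895) + 7.6829/21.0 = 0.17353 + 0.36585 = 0.539.

0.539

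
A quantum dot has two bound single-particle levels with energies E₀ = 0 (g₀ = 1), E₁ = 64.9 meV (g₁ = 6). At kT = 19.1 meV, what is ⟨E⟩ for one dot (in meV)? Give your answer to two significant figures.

Eᵢ/kT = 0, 3.398.
Z = Σ gᵢe^(−Eᵢ/kT) = 1·e^(−0) + 6·e^(−3.398) = 1.000 + 0.2006 = 1.201.
⟨E⟩ = Σ Eᵢ gᵢe^(−Eᵢ/kT) / Z = (0·1.000 + 64.9·0.2006) / 1.201 = 11 meV.

11 meV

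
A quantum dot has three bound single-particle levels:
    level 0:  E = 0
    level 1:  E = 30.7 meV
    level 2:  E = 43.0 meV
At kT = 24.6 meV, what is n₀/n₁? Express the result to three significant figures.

3.48

n₀/n₁ = exp[−(E₀−E₁)/kT] = exp(−(-30.7 meV)/(24.6 meV)) = exp(1.2480) = 3.48.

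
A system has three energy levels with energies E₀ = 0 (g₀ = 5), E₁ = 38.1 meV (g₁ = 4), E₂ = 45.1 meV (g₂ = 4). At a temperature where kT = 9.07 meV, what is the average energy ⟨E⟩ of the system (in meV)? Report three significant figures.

Eᵢ/kT = 0, 4.2007, 4.9724.
Z = Σ gᵢe^(−Eᵢ/kT) = 5·e^(−0) + 4·e^(−4.2007) + 4·e^(−4.9724) = 5.0000 + 0.059940 + 0.027706 = 5.0876.
⟨E⟩ = Σ Eᵢ gᵢe^(−Eᵢ/kT) / Z = (0·5.0000 + 38.1·0.059940 + 45.1·0.027706) / 5.0876 = 0.694 meV.

0.694 meV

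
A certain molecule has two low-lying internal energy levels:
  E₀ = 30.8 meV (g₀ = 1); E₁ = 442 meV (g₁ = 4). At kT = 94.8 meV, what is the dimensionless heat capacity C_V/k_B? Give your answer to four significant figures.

Eᵢ/kT = 0.324895, 4.66245.
Z = Σ gᵢe^(−Eᵢ/kT) = 1·e^(−0.324895) + 4·e^(−4.66245) = 0.722603 + 0.0377732 = 0.760376.
⟨E⟩ = 51.2272 meV, ⟨E²⟩ = 10606.6 meV².
C_V/k_B = (⟨E²⟩ − ⟨E⟩²)/(kT)² = (10606.6 − 2624.23)/8987.04 = 0.8882.

0.8882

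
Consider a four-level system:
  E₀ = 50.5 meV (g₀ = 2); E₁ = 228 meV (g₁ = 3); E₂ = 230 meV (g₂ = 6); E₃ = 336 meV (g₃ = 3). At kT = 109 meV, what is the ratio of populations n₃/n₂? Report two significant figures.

0.19

n₃/n₂ = (g₃/g₂) exp[−(E₃−E₂)/kT] = (3/6) × exp(−(106 meV)/(109 meV)) = (3/6) × exp(-0.9725) = 0.19.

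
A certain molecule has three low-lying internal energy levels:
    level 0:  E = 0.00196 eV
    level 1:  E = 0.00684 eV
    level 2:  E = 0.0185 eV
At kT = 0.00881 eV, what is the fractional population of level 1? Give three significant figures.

Eᵢ/kT = 0.22247, 0.77639, 2.0999.
Z = Σ e^(−Eᵢ/kT) = e^(−0.22247) + e^(−0.77639) + e^(−2.0999) = 0.80054 + 0.46006 + 0.12247 = 1.3831.
P₁ = e^(−E₁/kT) / Z = 0.46006/1.3831 = 0.333.

0.333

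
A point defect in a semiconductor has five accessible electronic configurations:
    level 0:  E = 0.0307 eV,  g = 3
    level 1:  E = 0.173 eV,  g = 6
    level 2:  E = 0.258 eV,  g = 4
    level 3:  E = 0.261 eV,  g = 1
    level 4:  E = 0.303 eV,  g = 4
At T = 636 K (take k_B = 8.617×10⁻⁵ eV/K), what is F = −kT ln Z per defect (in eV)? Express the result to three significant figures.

-0.0388 eV

k_BT = 8.617×10⁻⁵ × 636 K = 0.054804 eV.
Eᵢ/kT = 0.56018, 3.1567, 4.7077, 4.7624, 5.5288.
Z = Σ gᵢe^(−Eᵢ/kT) = 3·e^(−0.56018) + 6·e^(−3.1567) + 4·e^(−4.7077) + 1·e^(−4.7624) + 4·e^(−5.5288) = 1.7133 + 0.25540 + 0.036102 + 0.0085451 + 0.015883 = 2.0292.
F = −kT ln Z = −0.054804 × ln(2.0292) = −0.054804 × 0.70764 = -0.0388 eV.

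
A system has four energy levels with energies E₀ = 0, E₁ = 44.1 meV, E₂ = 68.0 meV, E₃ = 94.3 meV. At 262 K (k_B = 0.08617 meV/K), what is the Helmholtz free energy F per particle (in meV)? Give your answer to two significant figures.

k_BT = 0.08617 × 262 K = 22.58 meV.
Eᵢ/kT = 0, 1.953, 3.012, 4.176.
Z = Σ e^(−Eᵢ/kT) = e^(−0) + e^(−1.953) + e^(−3.012) + e^(−4.176) = 1.000 + 0.1418 + 0.04919 + 0.01536 = 1.206.
F = −kT ln Z = −22.58 × ln(1.206) = −22.58 × 0.1873 = -4.2 meV.

-4.2 meV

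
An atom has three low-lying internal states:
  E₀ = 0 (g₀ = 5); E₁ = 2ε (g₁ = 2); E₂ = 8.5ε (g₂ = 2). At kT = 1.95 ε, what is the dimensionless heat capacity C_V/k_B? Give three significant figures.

Eᵢ/kT = 0, 1.0256, 4.3590.
Z = Σ gᵢe^(−Eᵢ/kT) = 5·e^(−0) + 2·e^(−1.0256) + 2·e^(−4.3590) = 5.0000 + 0.71716 + 0.025582 = 5.7427.
⟨E⟩ = 0.28763 ε, ⟨E²⟩ = 0.82138 ε².
C_V/k_B = (⟨E²⟩ − ⟨E⟩²)/(kT)² = (0.82138 − 0.082731)/3.8025 = 0.194.

0.194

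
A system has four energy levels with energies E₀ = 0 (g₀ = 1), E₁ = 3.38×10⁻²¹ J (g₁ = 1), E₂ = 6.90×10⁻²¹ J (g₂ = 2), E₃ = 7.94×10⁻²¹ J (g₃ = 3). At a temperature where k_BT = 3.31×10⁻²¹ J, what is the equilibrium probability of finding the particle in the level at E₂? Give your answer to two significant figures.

0.13

Eᵢ/kT = 0, 1.021, 2.085, 2.399.
Z = Σ gᵢe^(−Eᵢ/kT) = 1·e^(−0) + 1·e^(−1.021) + 2·e^(−2.085) + 3·e^(−2.399) = 1.000 + 0.3602 + 0.2486 + 0.2724 = 1.881.
P₂ = g₂ e^(−E₂/kT) / Z = 0.2486/1.881 = 0.13.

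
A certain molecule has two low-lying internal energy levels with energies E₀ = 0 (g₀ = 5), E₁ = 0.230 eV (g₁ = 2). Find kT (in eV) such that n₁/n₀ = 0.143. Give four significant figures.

0.2236 eV

n₁/n₀ = (g₁/g₀) exp[−(E₁−E₀)/kT] = 0.143.
⇒ (E₁−E₀)/kT = ln((2/5)/0.143) = ln(2.79720) = 1.02862.
kT = 0.230 eV / 1.02862 = 0.2236 eV.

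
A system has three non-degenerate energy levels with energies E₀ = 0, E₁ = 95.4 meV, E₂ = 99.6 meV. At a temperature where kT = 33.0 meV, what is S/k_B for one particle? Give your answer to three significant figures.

0.378

Eᵢ/kT = 0, 2.8909, 3.0182.
Z = Σ e^(−Eᵢ/kT) = e^(−0) + e^(−2.8909) + e^(−3.0182) = 1.0000 + 0.055526 + 0.048889 = 1.1044.
⟨E⟩ = Σ EᵢPᵢ = 9.2055 meV.
S/k_B = ln Z + ⟨E⟩/kT = ln(1.1044) + 9.2055/33.0 = 0.099302 + 0.27895 = 0.378.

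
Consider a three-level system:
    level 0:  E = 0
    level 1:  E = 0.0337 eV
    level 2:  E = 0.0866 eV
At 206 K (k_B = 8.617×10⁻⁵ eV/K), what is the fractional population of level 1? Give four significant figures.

k_BT = 8.617×10⁻⁵ × 206 K = 0.0177510 eV.
Eᵢ/kT = 0, 1.89848, 4.87860.
Z = Σ e^(−Eᵢ/kT) = e^(−0) + e^(−1.89848) + e^(−4.87860) = 1.00000 + 0.149796 + 0.00760766 = 1.15740.
P₁ = e^(−E₁/kT) / Z = 0.149796/1.15740 = 0.1294.

0.1294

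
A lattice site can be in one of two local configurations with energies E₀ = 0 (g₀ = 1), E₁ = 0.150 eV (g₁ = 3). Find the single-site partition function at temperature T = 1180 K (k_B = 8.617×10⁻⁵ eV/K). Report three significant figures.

k_BT = 8.617×10⁻⁵ × 1180 K = 0.10168 eV.
Eᵢ/kT = 0, 1.4752.
Z = Σ gᵢe^(−Eᵢ/kT) = 1·e^(−0) + 3·e^(−1.4752) = 1.0000 + 0.68620 = 1.6862.

Z = 1.69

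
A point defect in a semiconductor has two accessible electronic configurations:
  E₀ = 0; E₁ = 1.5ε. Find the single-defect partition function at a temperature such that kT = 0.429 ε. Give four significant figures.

Eᵢ/kT = 0, 3.49650.
Z = Σ e^(−Eᵢ/kT) = e^(−0) + e^(−3.49650) = 1.00000 + 0.0303033 = 1.03030.

Z = 1.030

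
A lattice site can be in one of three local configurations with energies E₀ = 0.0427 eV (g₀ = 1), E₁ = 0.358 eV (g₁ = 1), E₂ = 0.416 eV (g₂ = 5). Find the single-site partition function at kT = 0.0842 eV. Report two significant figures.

Eᵢ/kT = 0.5071, 4.252, 4.941.
Z = Σ gᵢe^(−Eᵢ/kT) = 1·e^(−0.5071) + 1·e^(−4.252) + 5·e^(−4.941) = 0.6022 + 0.01424 + 0.03574 = 0.6522.

Z = 0.65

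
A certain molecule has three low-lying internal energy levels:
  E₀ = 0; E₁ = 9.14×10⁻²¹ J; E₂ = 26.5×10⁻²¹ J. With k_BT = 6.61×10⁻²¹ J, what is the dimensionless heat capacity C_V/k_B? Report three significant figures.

Eᵢ/kT = 0, 1.3828, 4.0091.
Z = Σ e^(−Eᵢ/kT) = e^(−0) + e^(−1.3828) + e^(−4.0091) = 1.0000 + 0.25088 + 0.018150 = 1.2690.
⟨E⟩ = 2.1860, ⟨E²⟩ = 26.560.
C_V/k_B = (⟨E²⟩ − ⟨E⟩²)/(kT)² = (26.560 − 4.7786)/43.692 = 0.499.

0.499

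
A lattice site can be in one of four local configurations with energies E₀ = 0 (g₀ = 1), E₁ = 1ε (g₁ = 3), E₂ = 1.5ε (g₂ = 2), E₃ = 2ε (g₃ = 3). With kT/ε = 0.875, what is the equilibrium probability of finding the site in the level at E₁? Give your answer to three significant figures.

0.365

Eᵢ/kT = 0, 1.1429, 1.7143, 2.2857.
Z = Σ gᵢe^(−Eᵢ/kT) = 1·e^(−0) + 3·e^(−1.1429) + 2·e^(−1.7143) + 3·e^(−2.2857) = 1.0000 + 0.95668 + 0.36018 + 0.30511 = 2.6220.
P₁ = g₁ e^(−E₁/kT) / Z = 0.95668/2.6220 = 0.365.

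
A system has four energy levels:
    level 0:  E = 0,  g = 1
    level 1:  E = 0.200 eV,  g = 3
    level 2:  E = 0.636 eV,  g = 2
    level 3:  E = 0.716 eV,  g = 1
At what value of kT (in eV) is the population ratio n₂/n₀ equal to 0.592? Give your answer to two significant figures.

n₂/n₀ = (g₂/g₀) exp[−(E₂−E₀)/kT] = 0.592.
⇒ (E₂−E₀)/kT = ln((2/1)/0.592) = ln(3.378) = 1.217.
kT = 0.636 eV / 1.217 = 0.52 eV.

0.52 eV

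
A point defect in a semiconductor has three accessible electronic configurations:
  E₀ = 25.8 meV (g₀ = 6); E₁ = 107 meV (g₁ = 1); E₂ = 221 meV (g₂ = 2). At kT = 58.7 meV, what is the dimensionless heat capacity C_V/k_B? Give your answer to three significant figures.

0.193

Eᵢ/kT = 0.43952, 1.8228, 3.7649.
Z = Σ gᵢe^(−Eᵢ/kT) = 6·e^(−0.43952) + 1·e^(−1.8228) + 2·e^(−3.7649) = 3.8661 + 0.16157 + 0.046340 = 4.0740.
⟨E⟩ = 31.241 meV, ⟨E²⟩ = 1641.3 meV².
C_V/k_B = (⟨E²⟩ − ⟨E⟩²)/(kT)² = (1641.3 − 976.00)/3445.7 = 0.193.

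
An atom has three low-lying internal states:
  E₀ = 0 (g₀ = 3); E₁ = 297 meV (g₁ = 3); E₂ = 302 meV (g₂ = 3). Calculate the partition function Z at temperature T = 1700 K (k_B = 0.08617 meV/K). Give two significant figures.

Z = 3.8

k_BT = 0.08617 × 1700 K = 146.5 meV.
Eᵢ/kT = 0, 2.027, 2.061.
Z = Σ gᵢe^(−Eᵢ/kT) = 3·e^(−0) + 3·e^(−2.027) + 3·e^(−2.061) = 3.000 + 0.3952 + 0.3820 = 3.777.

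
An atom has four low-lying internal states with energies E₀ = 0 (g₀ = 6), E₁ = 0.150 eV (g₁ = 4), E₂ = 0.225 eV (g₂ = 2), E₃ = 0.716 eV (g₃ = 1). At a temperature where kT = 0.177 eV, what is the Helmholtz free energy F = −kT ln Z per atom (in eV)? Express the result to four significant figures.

-0.3744 eV

Eᵢ/kT = 0, 0.847458, 1.27119, 4.04520.
Z = Σ gᵢe^(−Eᵢ/kT) = 6·e^(−0) + 4·e^(−0.847458) + 2·e^(−1.27119) + 1·e^(−4.04520) = 6.00000 + 1.71401 + 0.560995 + 0.0175062 = 8.29251.
F = −kT ln Z = −0.177 × ln(8.29251) = −0.177 × 2.11535 = -0.3744 eV.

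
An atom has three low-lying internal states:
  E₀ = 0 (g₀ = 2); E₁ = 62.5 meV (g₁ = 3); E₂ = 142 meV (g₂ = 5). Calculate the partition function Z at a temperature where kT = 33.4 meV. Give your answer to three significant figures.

Eᵢ/kT = 0, 1.8713, 4.2515.
Z = Σ gᵢe^(−Eᵢ/kT) = 2·e^(−0) + 3·e^(−1.8713) + 5·e^(−4.2515) = 2.0000 + 0.46177 + 0.071214 = 2.5330.

Z = 2.53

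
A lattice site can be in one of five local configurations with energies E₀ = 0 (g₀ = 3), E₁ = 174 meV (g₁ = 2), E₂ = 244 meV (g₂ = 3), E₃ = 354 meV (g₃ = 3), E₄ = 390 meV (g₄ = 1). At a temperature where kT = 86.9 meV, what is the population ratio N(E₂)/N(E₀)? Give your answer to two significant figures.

n₂/n₀ = (g₂/g₀) exp[−(E₂−E₀)/kT] = (3/3) × exp(−(244 meV)/(86.9 meV)) = (3/3) × exp(-2.808) = 0.060.

0.060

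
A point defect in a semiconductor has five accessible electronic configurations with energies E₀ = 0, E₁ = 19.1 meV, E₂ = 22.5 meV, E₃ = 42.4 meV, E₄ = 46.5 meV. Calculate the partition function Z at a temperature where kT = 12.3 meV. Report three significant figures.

Eᵢ/kT = 0, 1.5528, 1.8293, 3.4472, 3.7805.
Z = Σ e^(−Eᵢ/kT) = e^(−0) + e^(−1.5528) + e^(−1.8293) + e^(−3.4472) + e^(−3.7805) = 1.0000 + 0.21165 + 0.16053 + 0.031835 + 0.022811 = 1.4268.

Z = 1.43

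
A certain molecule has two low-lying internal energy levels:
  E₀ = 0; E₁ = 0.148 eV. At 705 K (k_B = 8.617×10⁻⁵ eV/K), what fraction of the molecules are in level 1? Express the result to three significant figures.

k_BT = 8.617×10⁻⁵ × 705 K = 0.060750 eV.
Eᵢ/kT = 0, 2.4362.
Z = Σ e^(−Eᵢ/kT) = e^(−0) + e^(−2.4362) = 1.0000 + 0.087493 = 1.0875.
P₁ = e^(−E₁/kT) / Z = 0.087493/1.0875 = 0.0805.

0.0805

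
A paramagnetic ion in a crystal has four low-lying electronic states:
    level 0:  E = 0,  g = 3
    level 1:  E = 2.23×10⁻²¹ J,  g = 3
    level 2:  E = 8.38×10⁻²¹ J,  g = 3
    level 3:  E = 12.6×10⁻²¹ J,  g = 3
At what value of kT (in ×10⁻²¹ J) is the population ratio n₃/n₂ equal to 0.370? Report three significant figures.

n₃/n₂ = (g₃/g₂) exp[−(E₃−E₂)/kT] = 0.370.
⇒ (E₃−E₂)/kT = ln((3/3)/0.370) = ln(2.7027) = 0.99425.
kT = 4.22 ×10⁻²¹ J / 0.99425 = 4.24 ×10⁻²¹ J.

4.24 ×10⁻²¹ J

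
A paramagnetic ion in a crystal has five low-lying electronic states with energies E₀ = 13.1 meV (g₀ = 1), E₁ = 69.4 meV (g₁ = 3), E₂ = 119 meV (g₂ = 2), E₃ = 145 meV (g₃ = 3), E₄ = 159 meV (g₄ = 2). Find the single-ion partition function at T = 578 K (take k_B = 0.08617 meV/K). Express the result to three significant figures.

Z = 1.94

k_BT = 0.08617 × 578 K = 49.806 meV.
Eᵢ/kT = 0.26302, 1.3934, 2.3893, 2.9113, 3.1924.
Z = Σ gᵢe^(−Eᵢ/kT) = 1·e^(−0.26302) + 3·e^(−1.3934) + 2·e^(−2.3893) + 3·e^(−2.9113) + 2·e^(−3.1924) = 0.76873 + 0.74469 + 0.18339 + 0.16321 + 0.082146 = 1.9422.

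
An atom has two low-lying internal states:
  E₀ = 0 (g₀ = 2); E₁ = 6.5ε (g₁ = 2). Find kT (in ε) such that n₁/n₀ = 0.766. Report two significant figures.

24 ε

n₁/n₀ = (g₁/g₀) exp[−(E₁−E₀)/kT] = 0.766.
⇒ (E₁−E₀)/kT = ln((2/2)/0.766) = ln(1.305) = 0.2662.
kT = 6.5ε / 0.2662 = 24 ε.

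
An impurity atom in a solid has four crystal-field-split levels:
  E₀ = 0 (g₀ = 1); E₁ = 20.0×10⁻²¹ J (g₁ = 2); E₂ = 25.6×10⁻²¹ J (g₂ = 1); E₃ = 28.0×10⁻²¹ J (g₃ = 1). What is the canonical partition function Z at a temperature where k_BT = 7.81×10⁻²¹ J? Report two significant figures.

Z = 1.2

Eᵢ/kT = 0, 2.561, 3.278, 3.585.
Z = Σ gᵢe^(−Eᵢ/kT) = 1·e^(−0) + 2·e^(−2.561) + 1·e^(−3.278) + 1·e^(−3.585) = 1.000 + 0.1545 + 0.03770 + 0.02774 = 1.220.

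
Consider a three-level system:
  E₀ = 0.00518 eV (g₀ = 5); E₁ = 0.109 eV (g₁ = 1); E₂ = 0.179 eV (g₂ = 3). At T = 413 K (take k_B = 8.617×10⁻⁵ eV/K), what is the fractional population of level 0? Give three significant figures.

0.985

k_BT = 8.617×10⁻⁵ × 413 K = 0.035588 eV.
Eᵢ/kT = 0.14555, 3.0628, 5.0298.
Z = Σ gᵢe^(−Eᵢ/kT) = 5·e^(−0.14555) + 1·e^(−3.0628) + 3·e^(−5.0298) = 4.3227 + 0.046757 + 0.019620 = 4.3891.
P₀ = g₀ e^(−E₀/kT) / Z = 4.3227/4.3891 = 0.985.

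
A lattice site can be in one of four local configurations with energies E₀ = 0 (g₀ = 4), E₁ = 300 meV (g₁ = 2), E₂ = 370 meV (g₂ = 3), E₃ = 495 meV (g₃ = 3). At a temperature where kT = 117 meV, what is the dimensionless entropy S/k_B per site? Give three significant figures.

Eᵢ/kT = 0, 2.5641, 3.1624, 4.2308.
Z = Σ gᵢe^(−Eᵢ/kT) = 4·e^(−0) + 2·e^(−2.5641) + 3·e^(−3.1624) + 3·e^(−4.2308) = 4.0000 + 0.15398 + 0.12697 + 0.043622 = 4.3246.
⟨E⟩ = Σ EᵢPᵢ = 26.538 meV.
S/k_B = ln Z + ⟨E⟩/kT = ln(4.3246) + 26.538/117 = 1.4643 + 0.22682 = 1.69.

1.69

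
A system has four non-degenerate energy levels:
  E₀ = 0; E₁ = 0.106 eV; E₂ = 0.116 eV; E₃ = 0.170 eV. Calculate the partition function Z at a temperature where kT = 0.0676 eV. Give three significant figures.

Z = 1.47

Eᵢ/kT = 0, 1.5680, 1.7160, 2.5148.
Z = Σ e^(−Eᵢ/kT) = e^(−0) + e^(−1.5680) + e^(−1.7160) + e^(−2.5148) = 1.0000 + 0.20846 + 0.17978 + 0.080879 = 1.4691.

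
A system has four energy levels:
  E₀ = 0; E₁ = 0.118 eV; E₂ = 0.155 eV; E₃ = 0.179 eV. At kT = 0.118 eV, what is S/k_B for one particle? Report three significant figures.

1.19

Eᵢ/kT = 0, 1.0000, 1.3136, 1.5169.
Z = Σ e^(−Eᵢ/kT) = e^(−0) + e^(−1.0000) + e^(−1.3136) + e^(−1.5169) = 1.0000 + 0.36788 + 0.26885 + 0.21939 = 1.8561.
⟨E⟩ = Σ EᵢPᵢ = 0.066997 eV.
S/k_B = ln Z + ⟨E⟩/kT = ln(1.8561) + 0.066997/0.118 = 0.61848 + 0.56777 = 1.19.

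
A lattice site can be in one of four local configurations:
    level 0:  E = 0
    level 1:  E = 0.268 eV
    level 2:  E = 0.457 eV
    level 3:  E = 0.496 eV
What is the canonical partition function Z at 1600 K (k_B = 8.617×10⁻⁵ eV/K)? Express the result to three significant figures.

Z = 1.21

k_BT = 8.617×10⁻⁵ × 1600 K = 0.13787 eV.
Eᵢ/kT = 0, 1.9439, 3.3147, 3.5976.
Z = Σ e^(−Eᵢ/kT) = e^(−0) + e^(−1.9439) + e^(−3.3147) + e^(−3.5976) = 1.0000 + 0.14314 + 0.036345 + 0.027389 = 1.2069.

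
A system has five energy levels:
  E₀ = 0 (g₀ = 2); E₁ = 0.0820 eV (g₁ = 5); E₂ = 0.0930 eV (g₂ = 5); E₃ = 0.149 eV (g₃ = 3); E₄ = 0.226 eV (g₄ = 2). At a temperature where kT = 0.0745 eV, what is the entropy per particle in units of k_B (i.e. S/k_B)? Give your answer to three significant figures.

Eᵢ/kT = 0, 1.1007, 1.2483, 2.0000, 3.0336.
Z = Σ gᵢe^(−Eᵢ/kT) = 2·e^(−0) + 5·e^(−1.1007) + 5·e^(−1.2483) + 3·e^(−2.0000) + 2·e^(−3.0336) = 2.0000 + 1.6632 + 1.4350 + 0.40601 + 0.096284 = 5.6005.
⟨E⟩ = Σ EᵢPᵢ = 0.062868 eV.
S/k_B = ln Z + ⟨E⟩/kT = ln(5.6005) + 0.062868/0.0745 = 1.7229 + 0.84387 = 2.57.

2.57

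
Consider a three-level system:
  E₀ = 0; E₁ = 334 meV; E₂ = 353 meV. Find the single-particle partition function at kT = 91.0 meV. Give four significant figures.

Z = 1.046

Eᵢ/kT = 0, 3.67033, 3.87912.
Z = Σ e^(−Eᵢ/kT) = e^(−0) + e^(−3.67033) + e^(−3.87912) = 1.00000 + 0.0254681 + 0.0206690 = 1.04614.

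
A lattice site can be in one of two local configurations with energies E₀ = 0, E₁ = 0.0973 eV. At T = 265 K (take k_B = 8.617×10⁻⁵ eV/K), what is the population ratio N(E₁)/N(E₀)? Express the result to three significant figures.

0.0141

k_BT = 8.617×10⁻⁵ × 265 K = 0.022835 eV.
n₁/n₀ = exp[−(E₁−E₀)/kT] = exp(−(0.0973 eV)/(0.022835 eV)) = exp(-4.2610) = 0.0141.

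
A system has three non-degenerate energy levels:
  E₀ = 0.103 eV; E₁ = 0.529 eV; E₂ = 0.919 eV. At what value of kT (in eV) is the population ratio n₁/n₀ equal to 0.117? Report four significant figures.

n₁/n₀ = exp[−(E₁−E₀)/kT] = 0.117.
⇒ (E₁−E₀)/kT = ln(1/0.117) = ln(8.54701) = 2.14558.
kT = 0.426 eV / 2.14558 = 0.1985 eV.

0.1985 eV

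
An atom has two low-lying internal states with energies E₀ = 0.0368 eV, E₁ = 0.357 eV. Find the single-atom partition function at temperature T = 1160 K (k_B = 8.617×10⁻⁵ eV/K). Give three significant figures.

Z = 0.720

k_BT = 8.617×10⁻⁵ × 1160 K = 0.099957 eV.
Eᵢ/kT = 0.36816, 3.5715.
Z = Σ e^(−Eᵢ/kT) = e^(−0.36816) + e^(−3.5715) = 0.69201 + 0.028114 = 0.72012.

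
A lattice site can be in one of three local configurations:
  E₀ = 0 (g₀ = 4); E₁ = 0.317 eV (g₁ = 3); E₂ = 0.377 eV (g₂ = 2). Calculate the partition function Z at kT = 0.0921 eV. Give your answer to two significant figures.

Z = 4.1

Eᵢ/kT = 0, 3.442, 4.093.
Z = Σ gᵢe^(−Eᵢ/kT) = 4·e^(−0) + 3·e^(−3.442) + 2·e^(−4.093) = 4.000 + 0.09600 + 0.03338 = 4.129.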